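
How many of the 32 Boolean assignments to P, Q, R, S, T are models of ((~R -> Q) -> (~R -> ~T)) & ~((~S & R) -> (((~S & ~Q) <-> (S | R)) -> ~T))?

Initial set: {(((~R -> Q) -> (~R -> ~T)) & ~((~S & R) -> (((~S & ~Q) <-> (S | R)) -> ~T)))}.
(((~R -> Q) -> (~R -> ~T)) & ~((~S & R) -> (((~S & ~Q) <-> (S | R)) -> ~T))): α-rule — add ((~R -> Q) -> (~R -> ~T)), ~((~S & R) -> (((~S & ~Q) <-> (S | R)) -> ~T)).
~((~S & R) -> (((~S & ~Q) <-> (S | R)) -> ~T)): α-rule — add (~S & R), ~(((~S & ~Q) <-> (S | R)) -> ~T).
(~S & R): α-rule — add ~S, R.
~(((~S & ~Q) <-> (S | R)) -> ~T): α-rule — add ((~S & ~Q) <-> (S | R)), ~~T.
((~R -> Q) -> (~R -> ~T)): β-rule — branch into ~(~R -> Q)  //  (~R -> ~T).
  branch 1 (add ~(~R -> Q)):
    ~(~R -> Q): α-rule — add ~R, ~Q.
    × closes — contains both R and ~R.
  branch 2 (add (~R -> ~T)):
    ((~S & ~Q) <-> (S | R)): β-rule — branch into (~S & ~Q), (S | R)  //  ~(~S & ~Q), ~(S | R).
      branch 2.1 (add (~S & ~Q), (S | R)):
        (~S & ~Q): α-rule — add ~S, ~Q.
        (~R -> ~T): β-rule — branch into ~~R  //  ~T.
          branch 2.1.1 (add ~~R):
            (S | R): β-rule — branch into S  //  R.
              branch 2.1.1.1 (add S):
                × closes — contains both S and ~S.
              branch 2.1.1.2 (add R):
                ○ open, literals {Q=0, R=1, S=0, T=1}.
          branch 2.1.2 (add ~T):
            × closes — contains both T and ~T.
      branch 2.2 (add ~(~S & ~Q), ~(S | R)):
        ~(S | R): α-rule — add ~S, ~R.
        × closes — contains both R and ~R.
4 branches closed, 1 open.
Each open branch fixes some atoms; the unmentioned ones are free. Counting distinct full assignments: branch {Q=0, R=1, S=0, T=1} (P) contributes 2 new. Total: 2.

2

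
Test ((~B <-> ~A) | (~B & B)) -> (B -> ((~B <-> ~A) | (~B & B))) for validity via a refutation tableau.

Assume the negation and expand:
Initial set: {~(((~B <-> ~A) | (~B & B)) -> (B -> ((~B <-> ~A) | (~B & B))))}.
~(((~B <-> ~A) | (~B & B)) -> (B -> ((~B <-> ~A) | (~B & B)))): α-rule — add ((~B <-> ~A) | (~B & B)), ~(B -> ((~B <-> ~A) | (~B & B))).
~(B -> ((~B <-> ~A) | (~B & B))): α-rule — add B, ~((~B <-> ~A) | (~B & B)).
~((~B <-> ~A) | (~B & B)): α-rule — add ~(~B <-> ~A), ~(~B & B).
((~B <-> ~A) | (~B & B)): β-rule — branch into (~B <-> ~A)  //  (~B & B).
  branch 1 (add (~B <-> ~A)):
    ~(~B <-> ~A): β-rule — branch into ~B, ~~A  //  ~~B, ~A.
      branch 1.1 (add ~B, ~~A):
        × closes — contains both B and ~B.
      branch 1.2 (add ~~B, ~A):
        ~(~B & B): β-rule — branch into ~~B  //  ~B.
          branch 1.2.1 (add ~~B):
            (~B <-> ~A): β-rule — branch into ~B, ~A  //  ~~B, ~~A.
              branch 1.2.1.1 (add ~B, ~A):
                × closes — contains both B and ~B.
              branch 1.2.1.2 (add ~~B, ~~A):
                × closes — contains both A and ~A.
          branch 1.2.2 (add ~B):
            × closes — contains both B and ~B.
  branch 2 (add (~B & B)):
    (~B & B): α-rule — add ~B, B.
    × closes — contains both B and ~B.
All 5 branches close.
Every branch closed, so the negation is unsatisfiable and the formula is valid.

Valid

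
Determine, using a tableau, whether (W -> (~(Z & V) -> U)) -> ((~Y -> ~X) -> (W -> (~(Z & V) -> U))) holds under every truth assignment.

Assume the negation and expand:
Initial set: {F ((W -> (~(Z & V) -> U)) -> ((~Y -> ~X) -> (W -> (~(Z & V) -> U))))}.
F ((W -> (~(Z & V) -> U)) -> ((~Y -> ~X) -> (W -> (~(Z & V) -> U)))): α-rule — add T (W -> (~(Z & V) -> U)), F ((~Y -> ~X) -> (W -> (~(Z & V) -> U))).
F ((~Y -> ~X) -> (W -> (~(Z & V) -> U))): α-rule — add T (~Y -> ~X), F (W -> (~(Z & V) -> U)).
F (W -> (~(Z & V) -> U)): α-rule — add T W, F (~(Z & V) -> U).
F (~(Z & V) -> U): α-rule — add T ~(Z & V), F U.
T (W -> (~(Z & V) -> U)): β-rule — branch into F W  //  T (~(Z & V) -> U).
  branch 1 (add F W):
    × closes — contains both W and ~W.
  branch 2 (add T (~(Z & V) -> U)):
    T (~Y -> ~X): β-rule — branch into F ~Y  //  T ~X.
      branch 2.1 (add F ~Y):
        T ~(Z & V): β-rule — branch into F Z  //  F V.
          branch 2.1.1 (add F Z):
            T (~(Z & V) -> U): β-rule — branch into F ~(Z & V)  //  T U.
              branch 2.1.1.1 (add F ~(Z & V)):
                F ~(Z & V): α-rule — add T Z, T V.
                × closes — contains both Z and ~Z.
              branch 2.1.1.2 (add T U):
                × closes — contains both U and ~U.
          branch 2.1.2 (add F V):
            T (~(Z & V) -> U): β-rule — branch into F ~(Z & V)  //  T U.
              branch 2.1.2.1 (add F ~(Z & V)):
                F ~(Z & V): α-rule — add T Z, T V.
                × closes — contains both V and ~V.
              branch 2.1.2.2 (add T U):
                × closes — contains both U and ~U.
      branch 2.2 (add T ~X):
        T ~(Z & V): β-rule — branch into F Z  //  F V.
          branch 2.2.1 (add F Z):
            T (~(Z & V) -> U): β-rule — branch into F ~(Z & V)  //  T U.
              branch 2.2.1.1 (add F ~(Z & V)):
                F ~(Z & V): α-rule — add T Z, T V.
                × closes — contains both Z and ~Z.
              branch 2.2.1.2 (add T U):
                × closes — contains both U and ~U.
          branch 2.2.2 (add F V):
            T (~(Z & V) -> U): β-rule — branch into F ~(Z & V)  //  T U.
              branch 2.2.2.1 (add F ~(Z & V)):
                F ~(Z & V): α-rule — add T Z, T V.
                × closes — contains both V and ~V.
              branch 2.2.2.2 (add T U):
                × closes — contains both U and ~U.
All 9 branches close.
Every branch closed, so the negation is unsatisfiable and the formula is valid.

Valid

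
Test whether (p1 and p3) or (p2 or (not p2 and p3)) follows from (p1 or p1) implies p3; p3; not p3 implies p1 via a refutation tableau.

Initial set: {((p1 or p1) implies p3); p3; (not p3 implies p1); not ((p1 and p3) or (p2 or (not p2 and p3)))}.
not ((p1 and p3) or (p2 or (not p2 and p3))): α-rule — add not (p1 and p3), not (p2 or (not p2 and p3)).
not (p2 or (not p2 and p3)): α-rule — add not p2, not (not p2 and p3).
((p1 or p1) implies p3): β-rule — branch into not (p1 or p1)  //  p3.
  branch 1 (add not (p1 or p1)):
    not (p1 or p1): α-rule — add not p1, not p1.
    (not p3 implies p1): β-rule — branch into not not p3  //  p1.
      branch 1.1 (add not not p3):
        not (p1 and p3): β-rule — branch into not p1  //  not p3.
          branch 1.1.1 (add not p1):
            not (not p2 and p3): β-rule — branch into not not p2  //  not p3.
              branch 1.1.1.1 (add not not p2):
                × closes — contains both p2 and not p2.
              branch 1.1.1.2 (add not p3):
                × closes — contains both p3 and not p3.
          branch 1.1.2 (add not p3):
            × closes — contains both p3 and not p3.
      branch 1.2 (add p1):
        × closes — contains both p1 and not p1.
  branch 2 (add p3):
    (not p3 implies p1): β-rule — branch into not not p3  //  p1.
      branch 2.1 (add not not p3):
        not (p1 and p3): β-rule — branch into not p1  //  not p3.
          branch 2.1.1 (add not p1):
            not (not p2 and p3): β-rule — branch into not not p2  //  not p3.
              branch 2.1.1.1 (add not not p2):
                × closes — contains both p2 and not p2.
              branch 2.1.1.2 (add not p3):
                × closes — contains both p3 and not p3.
          branch 2.1.2 (add not p3):
            × closes — contains both p3 and not p3.
      branch 2.2 (add p1):
        not (p1 and p3): β-rule — branch into not p1  //  not p3.
          branch 2.2.1 (add not p1):
            × closes — contains both p1 and not p1.
          branch 2.2.2 (add not p3):
            × closes — contains both p3 and not p3.
All 9 branches close.
Every branch closed, so the premises entail the conclusion.

Yes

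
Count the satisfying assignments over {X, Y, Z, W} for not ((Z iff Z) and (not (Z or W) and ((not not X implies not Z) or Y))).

Initial set: {not ((Z iff Z) and (not (Z or W) and ((not not X implies not Z) or Y)))}.
not ((Z iff Z) and (not (Z or W) and ((not not X implies not Z) or Y))): β-rule — branch into not (Z iff Z)  //  not (not (Z or W) and ((not not X implies not Z) or Y)).
  branch 1 (add not (Z iff Z)):
    not (Z iff Z): β-rule — branch into Z, not Z  //  not Z, Z.
      branch 1.1 (add Z, not Z):
        × closes — contains both Z and not Z.
      branch 1.2 (add not Z, Z):
        × closes — contains both Z and not Z.
  branch 2 (add not (not (Z or W) and ((not not X implies not Z) or Y))):
    not (not (Z or W) and ((not not X implies not Z) or Y)): β-rule — branch into not not (Z or W)  //  not ((not not X implies not Z) or Y).
      branch 2.1 (add not not (Z or W)):
        not not (Z or W): β-rule — branch into Z  //  W.
          branch 2.1.1 (add Z):
            ○ open, literals {Z=1}.
          branch 2.1.2 (add W):
            ○ open, literals {W=1}.
      branch 2.2 (add not ((not not X implies not Z) or Y)):
        not ((not not X implies not Z) or Y): α-rule — add not (not not X implies not Z), not Y.
        not (not not X implies not Z): α-rule — add not not X, not not Z.
        not not X: drop double negation, giving X.
        ○ open, literals {X=1, Y=0, Z=1}.
2 branches closed, 3 open.
Each open branch fixes some atoms; the unmentioned ones are free. Counting distinct full assignments: branch {Z=1} (X, Y, W) contributes 8 new; branch {W=1} (X, Y, Z) contributes 4 new; branch {X=1, Y=0, Z=1} (W) contributes 0 new. Total: 12.

12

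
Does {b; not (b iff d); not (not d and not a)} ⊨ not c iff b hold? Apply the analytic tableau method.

No

Initial set: {b; not (b iff d); not (not d and not a); not (not c iff b)}.
not (b iff d): β-rule — branch into b, not d  //  not b, d.
  branch 1 (add b, not d):
    not (not d and not a): β-rule — branch into not not d  //  not not a.
      branch 1.1 (add not not d):
        × closes — contains both d and not d.
      branch 1.2 (add not not a):
        not (not c iff b): β-rule — branch into not c, not b  //  not not c, b.
          branch 1.2.1 (add not c, not b):
            × closes — contains both b and not b.
          branch 1.2.2 (add not not c, b):
            ○ open, literals {a=1, b=1, c=1, d=0}.
  branch 2 (add not b, d):
    × closes — contains both b and not b.
3 branches closed, 1 open.
An open branch gives a countermodel: a=1, b=1, c=1, d=0 (unmentioned atoms arbitrary); the premises hold there but the conclusion fails.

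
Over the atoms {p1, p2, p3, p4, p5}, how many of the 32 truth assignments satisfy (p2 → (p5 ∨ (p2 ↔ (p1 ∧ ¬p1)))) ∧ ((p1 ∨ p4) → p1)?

18

Initial set: {((p2 → (p5 ∨ (p2 ↔ (p1 ∧ ¬p1)))) ∧ ((p1 ∨ p4) → p1))}.
((p2 → (p5 ∨ (p2 ↔ (p1 ∧ ¬p1)))) ∧ ((p1 ∨ p4) → p1)): α-rule — add (p2 → (p5 ∨ (p2 ↔ (p1 ∧ ¬p1)))), ((p1 ∨ p4) → p1).
(p2 → (p5 ∨ (p2 ↔ (p1 ∧ ¬p1)))): β-rule — branch into ¬p2  //  (p5 ∨ (p2 ↔ (p1 ∧ ¬p1))).
  branch 1 (add ¬p2):
    ((p1 ∨ p4) → p1): β-rule — branch into ¬(p1 ∨ p4)  //  p1.
      branch 1.1 (add ¬(p1 ∨ p4)):
        ¬(p1 ∨ p4): α-rule — add ¬p1, ¬p4.
        ○ open, literals {p1=0, p2=0, p4=0}.
      branch 1.2 (add p1):
        ○ open, literals {p1=1, p2=0}.
  branch 2 (add (p5 ∨ (p2 ↔ (p1 ∧ ¬p1)))):
    ((p1 ∨ p4) → p1): β-rule — branch into ¬(p1 ∨ p4)  //  p1.
      branch 2.1 (add ¬(p1 ∨ p4)):
        ¬(p1 ∨ p4): α-rule — add ¬p1, ¬p4.
        (p5 ∨ (p2 ↔ (p1 ∧ ¬p1))): β-rule — branch into p5  //  (p2 ↔ (p1 ∧ ¬p1)).
          branch 2.1.1 (add p5):
            ○ open, literals {p1=0, p4=0, p5=1}.
          branch 2.1.2 (add (p2 ↔ (p1 ∧ ¬p1))):
            (p2 ↔ (p1 ∧ ¬p1)): β-rule — branch into p2, (p1 ∧ ¬p1)  //  ¬p2, ¬(p1 ∧ ¬p1).
              branch 2.1.2.1 (add p2, (p1 ∧ ¬p1)):
                (p1 ∧ ¬p1): α-rule — add p1, ¬p1.
                × closes — contains both p1 and ¬p1.
              branch 2.1.2.2 (add ¬p2, ¬(p1 ∧ ¬p1)):
                ¬(p1 ∧ ¬p1): β-rule — branch into ¬p1  //  ¬¬p1.
                  branch 2.1.2.2.1 (add ¬p1):
                    ○ open, literals {p1=0, p2=0, p4=0}.
                  branch 2.1.2.2.2 (add ¬¬p1):
                    × closes — contains both p1 and ¬p1.
      branch 2.2 (add p1):
        (p5 ∨ (p2 ↔ (p1 ∧ ¬p1))): β-rule — branch into p5  //  (p2 ↔ (p1 ∧ ¬p1)).
          branch 2.2.1 (add p5):
            ○ open, literals {p1=1, p5=1}.
          branch 2.2.2 (add (p2 ↔ (p1 ∧ ¬p1))):
            (p2 ↔ (p1 ∧ ¬p1)): β-rule — branch into p2, (p1 ∧ ¬p1)  //  ¬p2, ¬(p1 ∧ ¬p1).
              branch 2.2.2.1 (add p2, (p1 ∧ ¬p1)):
                (p1 ∧ ¬p1): α-rule — add p1, ¬p1.
                × closes — contains both p1 and ¬p1.
              branch 2.2.2.2 (add ¬p2, ¬(p1 ∧ ¬p1)):
                ¬(p1 ∧ ¬p1): β-rule — branch into ¬p1  //  ¬¬p1.
                  branch 2.2.2.2.1 (add ¬p1):
                    × closes — contains both p1 and ¬p1.
                  branch 2.2.2.2.2 (add ¬¬p1):
                    ○ open, literals {p1=1, p2=0}.
4 branches closed, 6 open.
Each open branch fixes some atoms; the unmentioned ones are free. Counting distinct full assignments: branch {p1=0, p2=0, p4=0} (p3, p5) contributes 4 new; branch {p1=1, p2=0} (p3, p4, p5) contributes 8 new; branch {p1=0, p4=0, p5=1} (p2, p3) contributes 2 new; branch {p1=0, p2=0, p4=0} (p3, p5) contributes 0 new; branch {p1=1, p5=1} (p2, p3, p4) contributes 4 new; branch {p1=1, p2=0} (p3, p4, p5) contributes 0 new. Total: 18.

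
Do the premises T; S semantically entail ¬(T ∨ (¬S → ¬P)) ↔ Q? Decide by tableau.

No

Initial set: {T; S; ¬(¬(T ∨ (¬S → ¬P)) ↔ Q)}.
¬(¬(T ∨ (¬S → ¬P)) ↔ Q): β-rule — branch into ¬(T ∨ (¬S → ¬P)), ¬Q  //  ¬¬(T ∨ (¬S → ¬P)), Q.
  branch 1 (add ¬(T ∨ (¬S → ¬P)), ¬Q):
    ¬(T ∨ (¬S → ¬P)): α-rule — add ¬T, ¬(¬S → ¬P).
    × closes — contains both T and ¬T.
  branch 2 (add ¬¬(T ∨ (¬S → ¬P)), Q):
    ¬¬(T ∨ (¬S → ¬P)): β-rule — branch into T  //  (¬S → ¬P).
      branch 2.1 (add T):
        ○ open, literals {Q=true, S=true, T=true}.
      branch 2.2 (add (¬S → ¬P)):
        (¬S → ¬P): β-rule — branch into ¬¬S  //  ¬P.
          branch 2.2.1 (add ¬¬S):
            ○ open, literals {Q=true, S=true, T=true}.
          branch 2.2.2 (add ¬P):
            ○ open, literals {P=false, Q=true, S=true, T=true}.
1 branch closed, 3 open.
An open branch gives a countermodel: Q=true, S=true, T=true (unmentioned atoms arbitrary); the premises hold there but the conclusion fails.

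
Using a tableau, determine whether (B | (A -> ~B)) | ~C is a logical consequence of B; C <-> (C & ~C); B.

Initial set: {B; (C <-> (C & ~C)); B; ~((B | (A -> ~B)) | ~C)}.
~((B | (A -> ~B)) | ~C): α-rule — add ~(B | (A -> ~B)), ~~C.
~(B | (A -> ~B)): α-rule — add ~B, ~(A -> ~B).
× closes — contains both B and ~B.
All 1 branch closes.
Every branch closed, so the premises entail the conclusion.

Yes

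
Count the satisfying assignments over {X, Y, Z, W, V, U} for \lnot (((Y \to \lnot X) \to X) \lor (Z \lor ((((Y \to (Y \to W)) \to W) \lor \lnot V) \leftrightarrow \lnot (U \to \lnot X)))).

14

Initial set: {\lnot (((Y \to \lnot X) \to X) \lor (Z \lor ((((Y \to (Y \to W)) \to W) \lor \lnot V) \leftrightarrow \lnot (U \to \lnot X))))}.
\lnot (((Y \to \lnot X) \to X) \lor (Z \lor ((((Y \to (Y \to W)) \to W) \lor \lnot V) \leftrightarrow \lnot (U \to \lnot X)))): α-rule — add \lnot ((Y \to \lnot X) \to X), \lnot (Z \lor ((((Y \to (Y \to W)) \to W) \lor \lnot V) \leftrightarrow \lnot (U \to \lnot X))).
\lnot ((Y \to \lnot X) \to X): α-rule — add (Y \to \lnot X), \lnot X.
\lnot (Z \lor ((((Y \to (Y \to W)) \to W) \lor \lnot V) \leftrightarrow \lnot (U \to \lnot X))): α-rule — add \lnot Z, \lnot ((((Y \to (Y \to W)) \to W) \lor \lnot V) \leftrightarrow \lnot (U \to \lnot X)).
(Y \to \lnot X): β-rule — branch into \lnot Y  //  \lnot X.
  branch 1 (add \lnot Y):
    \lnot ((((Y \to (Y \to W)) \to W) \lor \lnot V) \leftrightarrow \lnot (U \to \lnot X)): β-rule — branch into (((Y \to (Y \to W)) \to W) \lor \lnot V), \lnot \lnot (U \to \lnot X)  //  \lnot (((Y \to (Y \to W)) \to W) \lor \lnot V), \lnot (U \to \lnot X).
      branch 1.1 (add (((Y \to (Y \to W)) \to W) \lor \lnot V), \lnot \lnot (U \to \lnot X)):
        (((Y \to (Y \to W)) \to W) \lor \lnot V): β-rule — branch into ((Y \to (Y \to W)) \to W)  //  \lnot V.
          branch 1.1.1 (add ((Y \to (Y \to W)) \to W)):
            \lnot \lnot (U \to \lnot X): β-rule — branch into \lnot U  //  \lnot X.
              branch 1.1.1.1 (add \lnot U):
                ((Y \to (Y \to W)) \to W): β-rule — branch into \lnot (Y \to (Y \to W))  //  W.
                  branch 1.1.1.1.1 (add \lnot (Y \to (Y \to W))):
                    \lnot (Y \to (Y \to W)): α-rule — add Y, \lnot (Y \to W).
                    × closes — contains both Y and \lnot Y.
                  branch 1.1.1.1.2 (add W):
                    ○ open, literals {U=0, W=1, X=0, Y=0, Z=0}.
              branch 1.1.1.2 (add \lnot X):
                ((Y \to (Y \to W)) \to W): β-rule — branch into \lnot (Y \to (Y \to W))  //  W.
                  branch 1.1.1.2.1 (add \lnot (Y \to (Y \to W))):
                    \lnot (Y \to (Y \to W)): α-rule — add Y, \lnot (Y \to W).
                    × closes — contains both Y and \lnot Y.
                  branch 1.1.1.2.2 (add W):
                    ○ open, literals {W=1, X=0, Y=0, Z=0}.
          branch 1.1.2 (add \lnot V):
            \lnot \lnot (U \to \lnot X): β-rule — branch into \lnot U  //  \lnot X.
              branch 1.1.2.1 (add \lnot U):
                ○ open, literals {U=0, V=0, X=0, Y=0, Z=0}.
              branch 1.1.2.2 (add \lnot X):
                ○ open, literals {V=0, X=0, Y=0, Z=0}.
      branch 1.2 (add \lnot (((Y \to (Y \to W)) \to W) \lor \lnot V), \lnot (U \to \lnot X)):
        \lnot (((Y \to (Y \to W)) \to W) \lor \lnot V): α-rule — add \lnot ((Y \to (Y \to W)) \to W), \lnot \lnot V.
        \lnot (U \to \lnot X): α-rule — add U, \lnot \lnot X.
        × closes — contains both X and \lnot X.
  branch 2 (add \lnot X):
    \lnot ((((Y \to (Y \to W)) \to W) \lor \lnot V) \leftrightarrow \lnot (U \to \lnot X)): β-rule — branch into (((Y \to (Y \to W)) \to W) \lor \lnot V), \lnot \lnot (U \to \lnot X)  //  \lnot (((Y \to (Y \to W)) \to W) \lor \lnot V), \lnot (U \to \lnot X).
      branch 2.1 (add (((Y \to (Y \to W)) \to W) \lor \lnot V), \lnot \lnot (U \to \lnot X)):
        (((Y \to (Y \to W)) \to W) \lor \lnot V): β-rule — branch into ((Y \to (Y \to W)) \to W)  //  \lnot V.
          branch 2.1.1 (add ((Y \to (Y \to W)) \to W)):
            \lnot \lnot (U \to \lnot X): β-rule — branch into \lnot U  //  \lnot X.
              branch 2.1.1.1 (add \lnot U):
                ((Y \to (Y \to W)) \to W): β-rule — branch into \lnot (Y \to (Y \to W))  //  W.
                  branch 2.1.1.1.1 (add \lnot (Y \to (Y \to W))):
                    \lnot (Y \to (Y \to W)): α-rule — add Y, \lnot (Y \to W).
                    \lnot (Y \to W): α-rule — add Y, \lnot W.
                    ○ open, literals {U=0, W=0, X=0, Y=1, Z=0}.
                  branch 2.1.1.1.2 (add W):
                    ○ open, literals {U=0, W=1, X=0, Z=0}.
              branch 2.1.1.2 (add \lnot X):
                ((Y \to (Y \to W)) \to W): β-rule — branch into \lnot (Y \to (Y \to W))  //  W.
                  branch 2.1.1.2.1 (add \lnot (Y \to (Y \to W))):
                    \lnot (Y \to (Y \to W)): α-rule — add Y, \lnot (Y \to W).
                    \lnot (Y \to W): α-rule — add Y, \lnot W.
                    ○ open, literals {W=0, X=0, Y=1, Z=0}.
                  branch 2.1.1.2.2 (add W):
                    ○ open, literals {W=1, X=0, Z=0}.
          branch 2.1.2 (add \lnot V):
            \lnot \lnot (U \to \lnot X): β-rule — branch into \lnot U  //  \lnot X.
              branch 2.1.2.1 (add \lnot U):
                ○ open, literals {U=0, V=0, X=0, Z=0}.
              branch 2.1.2.2 (add \lnot X):
                ○ open, literals {V=0, X=0, Z=0}.
      branch 2.2 (add \lnot (((Y \to (Y \to W)) \to W) \lor \lnot V), \lnot (U \to \lnot X)):
        \lnot (((Y \to (Y \to W)) \to W) \lor \lnot V): α-rule — add \lnot ((Y \to (Y \to W)) \to W), \lnot \lnot V.
        \lnot (U \to \lnot X): α-rule — add U, \lnot \lnot X.
        × closes — contains both X and \lnot X.
4 branches closed, 10 open.
Each open branch fixes some atoms; the unmentioned ones are free. Counting distinct full assignments: branch {U=0, W=1, X=0, Y=0, Z=0} (V) contributes 2 new; branch {W=1, X=0, Y=0, Z=0} (V, U) contributes 2 new; branch {U=0, V=0, X=0, Y=0, Z=0} (W) contributes 1 new; branch {V=0, X=0, Y=0, Z=0} (W, U) contributes 1 new; branch {U=0, W=0, X=0, Y=1, Z=0} (V) contributes 2 new; branch {U=0, W=1, X=0, Z=0} (Y, V) contributes 2 new; branch {W=0, X=0, Y=1, Z=0} (V, U) contributes 2 new; branch {W=1, X=0, Z=0} (Y, V, U) contributes 2 new; branch {U=0, V=0, X=0, Z=0} (Y, W) contributes 0 new; branch {V=0, X=0, Z=0} (Y, W, U) contributes 0 new. Total: 14.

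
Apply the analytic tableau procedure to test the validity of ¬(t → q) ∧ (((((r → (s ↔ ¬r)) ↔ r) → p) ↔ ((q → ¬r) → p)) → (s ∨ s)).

Assume the negation and expand:
Initial set: {¬(¬(t → q) ∧ (((((r → (s ↔ ¬r)) ↔ r) → p) ↔ ((q → ¬r) → p)) → (s ∨ s)))}.
¬(¬(t → q) ∧ (((((r → (s ↔ ¬r)) ↔ r) → p) ↔ ((q → ¬r) → p)) → (s ∨ s))): β-rule — branch into ¬¬(t → q)  //  ¬(((((r → (s ↔ ¬r)) ↔ r) → p) ↔ ((q → ¬r) → p)) → (s ∨ s)).
  branch 1 (add ¬¬(t → q)):
    ¬¬(t → q): β-rule — branch into ¬t  //  q.
      branch 1.1 (add ¬t):
        ○ open, literals {t=false}.
      branch 1.2 (add q):
        ○ open, literals {q=true}.
  branch 2 (add ¬(((((r → (s ↔ ¬r)) ↔ r) → p) ↔ ((q → ¬r) → p)) → (s ∨ s))):
    ¬(((((r → (s ↔ ¬r)) ↔ r) → p) ↔ ((q → ¬r) → p)) → (s ∨ s)): α-rule — add ((((r → (s ↔ ¬r)) ↔ r) → p) ↔ ((q → ¬r) → p)), ¬(s ∨ s).
    ¬(s ∨ s): α-rule — add ¬s, ¬s.
    ((((r → (s ↔ ¬r)) ↔ r) → p) ↔ ((q → ¬r) → p)): β-rule — branch into (((r → (s ↔ ¬r)) ↔ r) → p), ((q → ¬r) → p)  //  ¬(((r → (s ↔ ¬r)) ↔ r) → p), ¬((q → ¬r) → p).
      branch 2.1 (add (((r → (s ↔ ¬r)) ↔ r) → p), ((q → ¬r) → p)):
        (((r → (s ↔ ¬r)) ↔ r) → p): β-rule — branch into ¬((r → (s ↔ ¬r)) ↔ r)  //  p.
          branch 2.1.1 (add ¬((r → (s ↔ ¬r)) ↔ r)):
            ((q → ¬r) → p): β-rule — branch into ¬(q → ¬r)  //  p.
              branch 2.1.1.1 (add ¬(q → ¬r)):
                ¬(q → ¬r): α-rule — add q, ¬¬r.
                ¬((r → (s ↔ ¬r)) ↔ r): β-rule — branch into (r → (s ↔ ¬r)), ¬r  //  ¬(r → (s ↔ ¬r)), r.
                  branch 2.1.1.1.1 (add (r → (s ↔ ¬r)), ¬r):
                    × closes — contains both r and ¬r.
                  branch 2.1.1.1.2 (add ¬(r → (s ↔ ¬r)), r):
                    ¬(r → (s ↔ ¬r)): α-rule — add r, ¬(s ↔ ¬r).
                    ¬(s ↔ ¬r): β-rule — branch into s, ¬¬r  //  ¬s, ¬r.
                      branch 2.1.1.1.2.1 (add s, ¬¬r):
                        × closes — contains both s and ¬s.
                      branch 2.1.1.1.2.2 (add ¬s, ¬r):
                        × closes — contains both r and ¬r.
              branch 2.1.1.2 (add p):
                ¬((r → (s ↔ ¬r)) ↔ r): β-rule — branch into (r → (s ↔ ¬r)), ¬r  //  ¬(r → (s ↔ ¬r)), r.
                  branch 2.1.1.2.1 (add (r → (s ↔ ¬r)), ¬r):
                    (r → (s ↔ ¬r)): β-rule — branch into ¬r  //  (s ↔ ¬r).
                      branch 2.1.1.2.1.1 (add ¬r):
                        ○ open, literals {p=true, r=false, s=false}.
                      branch 2.1.1.2.1.2 (add (s ↔ ¬r)):
                        (s ↔ ¬r): β-rule — branch into s, ¬r  //  ¬s, ¬¬r.
                          branch 2.1.1.2.1.2.1 (add s, ¬r):
                            × closes — contains both s and ¬s.
                          branch 2.1.1.2.1.2.2 (add ¬s, ¬¬r):
                            × closes — contains both r and ¬r.
                  branch 2.1.1.2.2 (add ¬(r → (s ↔ ¬r)), r):
                    ¬(r → (s ↔ ¬r)): α-rule — add r, ¬(s ↔ ¬r).
                    ¬(s ↔ ¬r): β-rule — branch into s, ¬¬r  //  ¬s, ¬r.
                      branch 2.1.1.2.2.1 (add s, ¬¬r):
                        × closes — contains both s and ¬s.
                      branch 2.1.1.2.2.2 (add ¬s, ¬r):
                        × closes — contains both r and ¬r.
          branch 2.1.2 (add p):
            ((q → ¬r) → p): β-rule — branch into ¬(q → ¬r)  //  p.
              branch 2.1.2.1 (add ¬(q → ¬r)):
                ¬(q → ¬r): α-rule — add q, ¬¬r.
                ○ open, literals {p=true, q=true, r=true, s=false}.
              branch 2.1.2.2 (add p):
                ○ open, literals {p=true, s=false}.
      branch 2.2 (add ¬(((r → (s ↔ ¬r)) ↔ r) → p), ¬((q → ¬r) → p)):
        ¬(((r → (s ↔ ¬r)) ↔ r) → p): α-rule — add ((r → (s ↔ ¬r)) ↔ r), ¬p.
        ¬((q → ¬r) → p): α-rule — add (q → ¬r), ¬p.
        ((r → (s ↔ ¬r)) ↔ r): β-rule — branch into (r → (s ↔ ¬r)), r  //  ¬(r → (s ↔ ¬r)), ¬r.
          branch 2.2.1 (add (r → (s ↔ ¬r)), r):
            (q → ¬r): β-rule — branch into ¬q  //  ¬r.
              branch 2.2.1.1 (add ¬q):
                (r → (s ↔ ¬r)): β-rule — branch into ¬r  //  (s ↔ ¬r).
                  branch 2.2.1.1.1 (add ¬r):
                    × closes — contains both r and ¬r.
                  branch 2.2.1.1.2 (add (s ↔ ¬r)):
                    (s ↔ ¬r): β-rule — branch into s, ¬r  //  ¬s, ¬¬r.
                      branch 2.2.1.1.2.1 (add s, ¬r):
                        × closes — contains both s and ¬s.
                      branch 2.2.1.1.2.2 (add ¬s, ¬¬r):
                        ○ open, literals {p=false, q=false, r=true, s=false}.
              branch 2.2.1.2 (add ¬r):
                × closes — contains both r and ¬r.
          branch 2.2.2 (add ¬(r → (s ↔ ¬r)), ¬r):
            ¬(r → (s ↔ ¬r)): α-rule — add r, ¬(s ↔ ¬r).
            × closes — contains both r and ¬r.
11 branches closed, 6 open.
An open branch gives a countermodel: t=false (unmentioned atoms arbitrary); under it the original formula is false.

Not valid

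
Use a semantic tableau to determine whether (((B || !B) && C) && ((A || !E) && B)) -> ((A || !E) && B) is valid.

Assume the negation and expand:
Initial set: {!((((B || !B) && C) && ((A || !E) && B)) -> ((A || !E) && B))}.
!((((B || !B) && C) && ((A || !E) && B)) -> ((A || !E) && B)): α-rule — add (((B || !B) && C) && ((A || !E) && B)), !((A || !E) && B).
(((B || !B) && C) && ((A || !E) && B)): α-rule — add ((B || !B) && C), ((A || !E) && B).
((B || !B) && C): α-rule — add (B || !B), C.
((A || !E) && B): α-rule — add (A || !E), B.
!((A || !E) && B): β-rule — branch into !(A || !E)  //  !B.
  branch 1 (add !(A || !E)):
    !(A || !E): α-rule — add !A, !!E.
    (B || !B): β-rule — branch into B  //  !B.
      branch 1.1 (add B):
        (A || !E): β-rule — branch into A  //  !E.
          branch 1.1.1 (add A):
            × closes — contains both A and !A.
          branch 1.1.2 (add !E):
            × closes — contains both E and !E.
      branch 1.2 (add !B):
        × closes — contains both B and !B.
  branch 2 (add !B):
    × closes — contains both B and !B.
All 4 branches close.
Every branch closed, so the negation is unsatisfiable and the formula is valid.

Valid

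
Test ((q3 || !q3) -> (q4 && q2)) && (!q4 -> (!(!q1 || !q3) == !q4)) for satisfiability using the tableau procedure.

Satisfiable

Initial set: {(((q3 || !q3) -> (q4 && q2)) && (!q4 -> (!(!q1 || !q3) == !q4)))}.
(((q3 || !q3) -> (q4 && q2)) && (!q4 -> (!(!q1 || !q3) == !q4))): α-rule — add ((q3 || !q3) -> (q4 && q2)), (!q4 -> (!(!q1 || !q3) == !q4)).
((q3 || !q3) -> (q4 && q2)): β-rule — branch into !(q3 || !q3)  //  (q4 && q2).
  branch 1 (add !(q3 || !q3)):
    !(q3 || !q3): α-rule — add !q3, !!q3.
    × closes — contains both q3 and !q3.
  branch 2 (add (q4 && q2)):
    (q4 && q2): α-rule — add q4, q2.
    (!q4 -> (!(!q1 || !q3) == !q4)): β-rule — branch into !!q4  //  (!(!q1 || !q3) == !q4).
      branch 2.1 (add !!q4):
        ○ open, literals {q2=1, q4=1}.
      branch 2.2 (add (!(!q1 || !q3) == !q4)):
        (!(!q1 || !q3) == !q4): β-rule — branch into !(!q1 || !q3), !q4  //  !!(!q1 || !q3), !!q4.
          branch 2.2.1 (add !(!q1 || !q3), !q4):
            × closes — contains both q4 and !q4.
          branch 2.2.2 (add !!(!q1 || !q3), !!q4):
            !!(!q1 || !q3): β-rule — branch into !q1  //  !q3.
              branch 2.2.2.1 (add !q1):
                ○ open, literals {q1=0, q2=1, q4=1}.
              branch 2.2.2.2 (add !q3):
                ○ open, literals {q2=1, q3=0, q4=1}.
2 branches closed, 3 open.
An open branch gives a satisfying assignment: q2=1, q4=1.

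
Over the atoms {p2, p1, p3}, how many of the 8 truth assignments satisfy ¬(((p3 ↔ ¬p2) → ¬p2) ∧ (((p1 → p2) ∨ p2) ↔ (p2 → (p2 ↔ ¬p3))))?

6

Initial set: {¬(((p3 ↔ ¬p2) → ¬p2) ∧ (((p1 → p2) ∨ p2) ↔ (p2 → (p2 ↔ ¬p3))))}.
¬(((p3 ↔ ¬p2) → ¬p2) ∧ (((p1 → p2) ∨ p2) ↔ (p2 → (p2 ↔ ¬p3)))): β-rule — branch into ¬((p3 ↔ ¬p2) → ¬p2)  //  ¬(((p1 → p2) ∨ p2) ↔ (p2 → (p2 ↔ ¬p3))).
  branch 1 (add ¬((p3 ↔ ¬p2) → ¬p2)):
    ¬((p3 ↔ ¬p2) → ¬p2): α-rule — add (p3 ↔ ¬p2), ¬¬p2.
    (p3 ↔ ¬p2): β-rule — branch into p3, ¬p2  //  ¬p3, ¬¬p2.
      branch 1.1 (add p3, ¬p2):
        × closes — contains both p2 and ¬p2.
      branch 1.2 (add ¬p3, ¬¬p2):
        ○ open, literals {p2=true, p3=false}.
  branch 2 (add ¬(((p1 → p2) ∨ p2) ↔ (p2 → (p2 ↔ ¬p3)))):
    ¬(((p1 → p2) ∨ p2) ↔ (p2 → (p2 ↔ ¬p3))): β-rule — branch into ((p1 → p2) ∨ p2), ¬(p2 → (p2 ↔ ¬p3))  //  ¬((p1 → p2) ∨ p2), (p2 → (p2 ↔ ¬p3)).
      branch 2.1 (add ((p1 → p2) ∨ p2), ¬(p2 → (p2 ↔ ¬p3))):
        ¬(p2 → (p2 ↔ ¬p3)): α-rule — add p2, ¬(p2 ↔ ¬p3).
        ((p1 → p2) ∨ p2): β-rule — branch into (p1 → p2)  //  p2.
          branch 2.1.1 (add (p1 → p2)):
            ¬(p2 ↔ ¬p3): β-rule — branch into p2, ¬¬p3  //  ¬p2, ¬p3.
              branch 2.1.1.1 (add p2, ¬¬p3):
                (p1 → p2): β-rule — branch into ¬p1  //  p2.
                  branch 2.1.1.1.1 (add ¬p1):
                    ○ open, literals {p1=false, p2=true, p3=true}.
                  branch 2.1.1.1.2 (add p2):
                    ○ open, literals {p2=true, p3=true}.
              branch 2.1.1.2 (add ¬p2, ¬p3):
                × closes — contains both p2 and ¬p2.
          branch 2.1.2 (add p2):
            ¬(p2 ↔ ¬p3): β-rule — branch into p2, ¬¬p3  //  ¬p2, ¬p3.
              branch 2.1.2.1 (add p2, ¬¬p3):
                ○ open, literals {p2=true, p3=true}.
              branch 2.1.2.2 (add ¬p2, ¬p3):
                × closes — contains both p2 and ¬p2.
      branch 2.2 (add ¬((p1 → p2) ∨ p2), (p2 → (p2 ↔ ¬p3))):
        ¬((p1 → p2) ∨ p2): α-rule — add ¬(p1 → p2), ¬p2.
        ¬(p1 → p2): α-rule — add p1, ¬p2.
        (p2 → (p2 ↔ ¬p3)): β-rule — branch into ¬p2  //  (p2 ↔ ¬p3).
          branch 2.2.1 (add ¬p2):
            ○ open, literals {p1=true, p2=false}.
          branch 2.2.2 (add (p2 ↔ ¬p3)):
            (p2 ↔ ¬p3): β-rule — branch into p2, ¬p3  //  ¬p2, ¬¬p3.
              branch 2.2.2.1 (add p2, ¬p3):
                × closes — contains both p2 and ¬p2.
              branch 2.2.2.2 (add ¬p2, ¬¬p3):
                ○ open, literals {p1=true, p2=false, p3=true}.
4 branches closed, 6 open.
Each open branch fixes some atoms; the unmentioned ones are free. Counting distinct full assignments: branch {p2=true, p3=false} (p1) contributes 2 new; branch {p1=false, p2=true, p3=true} (none free) contributes 1 new; branch {p2=true, p3=true} (p1) contributes 1 new; branch {p2=true, p3=true} (p1) contributes 0 new; branch {p1=true, p2=false} (p3) contributes 2 new; branch {p1=true, p2=false, p3=true} (none free) contributes 0 new. Total: 6.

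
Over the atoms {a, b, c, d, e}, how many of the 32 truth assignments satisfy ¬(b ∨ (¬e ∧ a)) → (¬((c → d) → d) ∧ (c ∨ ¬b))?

Initial set: {(¬(b ∨ (¬e ∧ a)) → (¬((c → d) → d) ∧ (c ∨ ¬b)))}.
(¬(b ∨ (¬e ∧ a)) → (¬((c → d) → d) ∧ (c ∨ ¬b))): β-rule — branch into ¬¬(b ∨ (¬e ∧ a))  //  (¬((c → d) → d) ∧ (c ∨ ¬b)).
  branch 1 (add ¬¬(b ∨ (¬e ∧ a))):
    ¬¬(b ∨ (¬e ∧ a)): β-rule — branch into b  //  (¬e ∧ a).
      branch 1.1 (add b):
        ○ open, literals {b=true}.
      branch 1.2 (add (¬e ∧ a)):
        (¬e ∧ a): α-rule — add ¬e, a.
        ○ open, literals {a=true, e=false}.
  branch 2 (add (¬((c → d) → d) ∧ (c ∨ ¬b))):
    (¬((c → d) → d) ∧ (c ∨ ¬b)): α-rule — add ¬((c → d) → d), (c ∨ ¬b).
    ¬((c → d) → d): α-rule — add (c → d), ¬d.
    (c ∨ ¬b): β-rule — branch into c  //  ¬b.
      branch 2.1 (add c):
        (c → d): β-rule — branch into ¬c  //  d.
          branch 2.1.1 (add ¬c):
            × closes — contains both c and ¬c.
          branch 2.1.2 (add d):
            × closes — contains both d and ¬d.
      branch 2.2 (add ¬b):
        (c → d): β-rule — branch into ¬c  //  d.
          branch 2.2.1 (add ¬c):
            ○ open, literals {b=false, c=false, d=false}.
          branch 2.2.2 (add d):
            × closes — contains both d and ¬d.
3 branches closed, 3 open.
Each open branch fixes some atoms; the unmentioned ones are free. Counting distinct full assignments: branch {b=true} (a, c, d, e) contributes 16 new; branch {a=true, e=false} (b, c, d) contributes 4 new; branch {b=false, c=false, d=false} (a, e) contributes 3 new. Total: 23.

23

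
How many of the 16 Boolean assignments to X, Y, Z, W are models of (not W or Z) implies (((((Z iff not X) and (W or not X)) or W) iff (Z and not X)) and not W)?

Initial set: {((not W or Z) implies (((((Z iff not X) and (W or not X)) or W) iff (Z and not X)) and not W))}.
((not W or Z) implies (((((Z iff not X) and (W or not X)) or W) iff (Z and not X)) and not W)): β-rule — branch into not (not W or Z)  //  (((((Z iff not X) and (W or not X)) or W) iff (Z and not X)) and not W).
  branch 1 (add not (not W or Z)):
    not (not W or Z): α-rule — add not not W, not Z.
    ○ open, literals {W=1, Z=0}.
  branch 2 (add (((((Z iff not X) and (W or not X)) or W) iff (Z and not X)) and not W)):
    (((((Z iff not X) and (W or not X)) or W) iff (Z and not X)) and not W): α-rule — add ((((Z iff not X) and (W or not X)) or W) iff (Z and not X)), not W.
    ((((Z iff not X) and (W or not X)) or W) iff (Z and not X)): β-rule — branch into (((Z iff not X) and (W or not X)) or W), (Z and not X)  //  not (((Z iff not X) and (W or not X)) or W), not (Z and not X).
      branch 2.1 (add (((Z iff not X) and (W or not X)) or W), (Z and not X)):
        (Z and not X): α-rule — add Z, not X.
        (((Z iff not X) and (W or not X)) or W): β-rule — branch into ((Z iff not X) and (W or not X))  //  W.
          branch 2.1.1 (add ((Z iff not X) and (W or not X))):
            ((Z iff not X) and (W or not X)): α-rule — add (Z iff not X), (W or not X).
            (Z iff not X): β-rule — branch into Z, not X  //  not Z, not not X.
              branch 2.1.1.1 (add Z, not X):
                (W or not X): β-rule — branch into W  //  not X.
                  branch 2.1.1.1.1 (add W):
                    × closes — contains both W and not W.
                  branch 2.1.1.1.2 (add not X):
                    ○ open, literals {W=0, X=0, Z=1}.
              branch 2.1.1.2 (add not Z, not not X):
                × closes — contains both Z and not Z.
          branch 2.1.2 (add W):
            × closes — contains both W and not W.
      branch 2.2 (add not (((Z iff not X) and (W or not X)) or W), not (Z and not X)):
        not (((Z iff not X) and (W or not X)) or W): α-rule — add not ((Z iff not X) and (W or not X)), not W.
        not (Z and not X): β-rule — branch into not Z  //  not not X.
          branch 2.2.1 (add not Z):
            not ((Z iff not X) and (W or not X)): β-rule — branch into not (Z iff not X)  //  not (W or not X).
              branch 2.2.1.1 (add not (Z iff not X)):
                not (Z iff not X): β-rule — branch into Z, not not X  //  not Z, not X.
                  branch 2.2.1.1.1 (add Z, not not X):
                    × closes — contains both Z and not Z.
                  branch 2.2.1.1.2 (add not Z, not X):
                    ○ open, literals {W=0, X=0, Z=0}.
              branch 2.2.1.2 (add not (W or not X)):
                not (W or not X): α-rule — add not W, not not X.
                ○ open, literals {W=0, X=1, Z=0}.
          branch 2.2.2 (add not not X):
            not ((Z iff not X) and (W or not X)): β-rule — branch into not (Z iff not X)  //  not (W or not X).
              branch 2.2.2.1 (add not (Z iff not X)):
                not (Z iff not X): β-rule — branch into Z, not not X  //  not Z, not X.
                  branch 2.2.2.1.1 (add Z, not not X):
                    ○ open, literals {W=0, X=1, Z=1}.
                  branch 2.2.2.1.2 (add not Z, not X):
                    × closes — contains both X and not X.
              branch 2.2.2.2 (add not (W or not X)):
                not (W or not X): α-rule — add not W, not not X.
                ○ open, literals {W=0, X=1}.
5 branches closed, 6 open.
Each open branch fixes some atoms; the unmentioned ones are free. Counting distinct full assignments: branch {W=1, Z=0} (X, Y) contributes 4 new; branch {W=0, X=0, Z=1} (Y) contributes 2 new; branch {W=0, X=0, Z=0} (Y) contributes 2 new; branch {W=0, X=1, Z=0} (Y) contributes 2 new; branch {W=0, X=1, Z=1} (Y) contributes 2 new; branch {W=0, X=1} (Y, Z) contributes 0 new. Total: 12.

12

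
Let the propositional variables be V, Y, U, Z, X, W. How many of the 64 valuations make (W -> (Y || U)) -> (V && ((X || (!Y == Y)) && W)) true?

Initial set: {((W -> (Y || U)) -> (V && ((X || (!Y == Y)) && W)))}.
((W -> (Y || U)) -> (V && ((X || (!Y == Y)) && W))): β-rule — branch into !(W -> (Y || U))  //  (V && ((X || (!Y == Y)) && W)).
  branch 1 (add !(W -> (Y || U))):
    !(W -> (Y || U)): α-rule — add W, !(Y || U).
    !(Y || U): α-rule — add !Y, !U.
    ○ open, literals {U=0, W=1, Y=0}.
  branch 2 (add (V && ((X || (!Y == Y)) && W))):
    (V && ((X || (!Y == Y)) && W)): α-rule — add V, ((X || (!Y == Y)) && W).
    ((X || (!Y == Y)) && W): α-rule — add (X || (!Y == Y)), W.
    (X || (!Y == Y)): β-rule — branch into X  //  (!Y == Y).
      branch 2.1 (add X):
        ○ open, literals {V=1, W=1, X=1}.
      branch 2.2 (add (!Y == Y)):
        (!Y == Y): β-rule — branch into !Y, Y  //  !!Y, !Y.
          branch 2.2.1 (add !Y, Y):
            × closes — contains both Y and !Y.
          branch 2.2.2 (add !!Y, !Y):
            × closes — contains both Y and !Y.
2 branches closed, 2 open.
Each open branch fixes some atoms; the unmentioned ones are free. Counting distinct full assignments: branch {U=0, W=1, Y=0} (V, Z, X) contributes 8 new; branch {V=1, W=1, X=1} (Y, U, Z) contributes 6 new. Total: 14.

14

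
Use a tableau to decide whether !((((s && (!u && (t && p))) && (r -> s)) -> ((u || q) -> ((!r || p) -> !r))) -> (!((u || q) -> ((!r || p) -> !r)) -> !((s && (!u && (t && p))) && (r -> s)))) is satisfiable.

Initial set: {!((((s && (!u && (t && p))) && (r -> s)) -> ((u || q) -> ((!r || p) -> !r))) -> (!((u || q) -> ((!r || p) -> !r)) -> !((s && (!u && (t && p))) && (r -> s))))}.
!((((s && (!u && (t && p))) && (r -> s)) -> ((u || q) -> ((!r || p) -> !r))) -> (!((u || q) -> ((!r || p) -> !r)) -> !((s && (!u && (t && p))) && (r -> s)))): α-rule — add (((s && (!u && (t && p))) && (r -> s)) -> ((u || q) -> ((!r || p) -> !r))), !(!((u || q) -> ((!r || p) -> !r)) -> !((s && (!u && (t && p))) && (r -> s))).
!(!((u || q) -> ((!r || p) -> !r)) -> !((s && (!u && (t && p))) && (r -> s))): α-rule — add !((u || q) -> ((!r || p) -> !r)), !!((s && (!u && (t && p))) && (r -> s)).
!((u || q) -> ((!r || p) -> !r)): α-rule — add (u || q), !((!r || p) -> !r).
!!((s && (!u && (t && p))) && (r -> s)): α-rule — add (s && (!u && (t && p))), (r -> s).
!((!r || p) -> !r): α-rule — add (!r || p), !!r.
(s && (!u && (t && p))): α-rule — add s, (!u && (t && p)).
(!u && (t && p)): α-rule — add !u, (t && p).
(t && p): α-rule — add t, p.
(((s && (!u && (t && p))) && (r -> s)) -> ((u || q) -> ((!r || p) -> !r))): β-rule — branch into !((s && (!u && (t && p))) && (r -> s))  //  ((u || q) -> ((!r || p) -> !r)).
  branch 1 (add !((s && (!u && (t && p))) && (r -> s))):
    (u || q): β-rule — branch into u  //  q.
      branch 1.1 (add u):
        × closes — contains both u and !u.
      branch 1.2 (add q):
        (r -> s): β-rule — branch into !r  //  s.
          branch 1.2.1 (add !r):
            × closes — contains both r and !r.
          branch 1.2.2 (add s):
            (!r || p): β-rule — branch into !r  //  p.
              branch 1.2.2.1 (add !r):
                × closes — contains both r and !r.
              branch 1.2.2.2 (add p):
                !((s && (!u && (t && p))) && (r -> s)): β-rule — branch into !(s && (!u && (t && p)))  //  !(r -> s).
                  branch 1.2.2.2.1 (add !(s && (!u && (t && p)))):
                    !(s && (!u && (t && p))): β-rule — branch into !s  //  !(!u && (t && p)).
                      branch 1.2.2.2.1.1 (add !s):
                        × closes — contains both s and !s.
                      branch 1.2.2.2.1.2 (add !(!u && (t && p))):
                        !(!u && (t && p)): β-rule — branch into !!u  //  !(t && p).
                          branch 1.2.2.2.1.2.1 (add !!u):
                            × closes — contains both u and !u.
                          branch 1.2.2.2.1.2.2 (add !(t && p)):
                            !(t && p): β-rule — branch into !t  //  !p.
                              branch 1.2.2.2.1.2.2.1 (add !t):
                                × closes — contains both t and !t.
                              branch 1.2.2.2.1.2.2.2 (add !p):
                                × closes — contains both p and !p.
                  branch 1.2.2.2.2 (add !(r -> s)):
                    !(r -> s): α-rule — add r, !s.
                    × closes — contains both s and !s.
  branch 2 (add ((u || q) -> ((!r || p) -> !r))):
    (u || q): β-rule — branch into u  //  q.
      branch 2.1 (add u):
        × closes — contains both u and !u.
      branch 2.2 (add q):
        (r -> s): β-rule — branch into !r  //  s.
          branch 2.2.1 (add !r):
            × closes — contains both r and !r.
          branch 2.2.2 (add s):
            (!r || p): β-rule — branch into !r  //  p.
              branch 2.2.2.1 (add !r):
                × closes — contains both r and !r.
              branch 2.2.2.2 (add p):
                ((u || q) -> ((!r || p) -> !r)): β-rule — branch into !(u || q)  //  ((!r || p) -> !r).
                  branch 2.2.2.2.1 (add !(u || q)):
                    !(u || q): α-rule — add !u, !q.
                    × closes — contains both q and !q.
                  branch 2.2.2.2.2 (add ((!r || p) -> !r)):
                    ((!r || p) -> !r): β-rule — branch into !(!r || p)  //  !r.
                      branch 2.2.2.2.2.1 (add !(!r || p)):
                        !(!r || p): α-rule — add !!r, !p.
                        × closes — contains both p and !p.
                      branch 2.2.2.2.2.2 (add !r):
                        × closes — contains both r and !r.
All 14 branches close.
Every branch closed; the formula is unsatisfiable.

Unsatisfiable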